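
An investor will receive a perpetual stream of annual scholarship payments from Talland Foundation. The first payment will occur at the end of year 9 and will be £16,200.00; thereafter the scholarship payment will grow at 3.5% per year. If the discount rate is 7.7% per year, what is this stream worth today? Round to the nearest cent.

Value at end of year 8: C₁ / (r − g) = £16,200.00 / (0.077 − 0.035) = £385,714.2857
Discount to today: PV = £385,714.2857 / (1 + 0.077)^8 = £385,714.2857 / 1.810196 = £213,078.73

£213078.73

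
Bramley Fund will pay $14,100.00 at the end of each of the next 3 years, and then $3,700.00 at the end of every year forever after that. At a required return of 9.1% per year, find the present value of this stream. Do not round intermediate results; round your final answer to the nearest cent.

PV of 3-year annuity: $14,100.00 × [1 − (1+0.091)^−3] / 0.091 = 35627.74085
Perpetuity value at year 3: $3,700.00 / 0.091 = 40659.34066
PV of perpetuity: 40659.34066 / (1+0.091)^3 = 31310.21717
Total PV = 35627.74085 + 31310.21717 = 66937.95802

$66937.96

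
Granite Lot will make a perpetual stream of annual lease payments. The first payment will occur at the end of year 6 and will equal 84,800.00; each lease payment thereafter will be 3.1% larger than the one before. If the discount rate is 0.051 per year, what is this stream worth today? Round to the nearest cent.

Value at end of year 5: C₁ / (r − g) = 84,800.00 / (0.051 − 0.031) = 4,240,000.0000
Discount to today: PV = 4,240,000.0000 / (1 + 0.051)^5 = 4,240,000.0000 / 1.282371 = 3,306,376.28

3306376.28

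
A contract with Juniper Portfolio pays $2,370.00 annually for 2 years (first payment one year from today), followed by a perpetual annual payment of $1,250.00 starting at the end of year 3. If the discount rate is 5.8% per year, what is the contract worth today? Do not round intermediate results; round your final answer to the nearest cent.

$23610.89

PV of 2-year annuity: $2,370.00 × [1 − (1+0.058)^−2] / 0.058 = 4357.34935
Perpetuity value at year 2: $1,250.00 / 0.058 = 21551.72414
PV of perpetuity: 21551.72414 / (1+0.058)^2 = 19253.54410
Total PV = 4357.34935 + 19253.54410 = 23610.89345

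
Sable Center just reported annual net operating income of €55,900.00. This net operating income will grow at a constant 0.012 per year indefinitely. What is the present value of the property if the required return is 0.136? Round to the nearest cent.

D₁ = D₀ × (1 + g) = €55,900.00 × 1.012 = €56,570.8000
Growing perpetuity: P = D₁ / (r − g) = €56,570.8000 / (0.136 − 0.012) = €456,216.13

€456216.13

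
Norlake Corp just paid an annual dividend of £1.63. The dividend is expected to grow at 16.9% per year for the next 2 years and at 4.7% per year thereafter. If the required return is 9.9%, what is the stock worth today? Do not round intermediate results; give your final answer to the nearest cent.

£40.71

D_1 = 1.90547
D_2 = 2.22749
Terminal value at year 2: TV = D_2×(1+g_2)/(r−g_2) = 2.33219/0.052 = 44.84974
P_0 = D_1/(1+r)^1 + D_2/(1+r)^2 + TV/(1+r)^2
    = 1.73382 + 1.84426 + 37.13339 = 40.71147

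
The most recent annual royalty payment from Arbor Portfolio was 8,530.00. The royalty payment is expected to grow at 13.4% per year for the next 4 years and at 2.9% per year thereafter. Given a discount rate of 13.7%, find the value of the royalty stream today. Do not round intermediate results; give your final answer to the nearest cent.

114313.11

D_1 = 9673.02000
D_2 = 10969.20468
D_3 = 12439.07811
D_4 = 14105.91457
Terminal value at year 4: TV = D_4×(1+g_2)/(r−g_2) = 14514.98610/0.108 = 134398.01941
P_0 = D_1/(1+r)^1 + D_2/(1+r)^2 + D_3/(1+r)^3 + D_4/(1+r)^4 + TV/(1+r)^4
    = 8507.49340 + 8485.04619 + 8462.65821 + 8440.32929 + 80417.58188 = 114313.10897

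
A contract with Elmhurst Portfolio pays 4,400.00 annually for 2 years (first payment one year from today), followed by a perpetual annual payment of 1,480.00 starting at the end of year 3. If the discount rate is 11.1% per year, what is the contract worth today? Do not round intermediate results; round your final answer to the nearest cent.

PV of 2-year annuity: 4,400.00 × [1 − (1+0.111)^−2] / 0.111 = 7525.10895
Perpetuity value at year 2: 1,480.00 / 0.111 = 13333.33333
PV of perpetuity: 13333.33333 / (1+0.111)^2 = 10802.16032
Total PV = 7525.10895 + 10802.16032 = 18327.26927

18327.27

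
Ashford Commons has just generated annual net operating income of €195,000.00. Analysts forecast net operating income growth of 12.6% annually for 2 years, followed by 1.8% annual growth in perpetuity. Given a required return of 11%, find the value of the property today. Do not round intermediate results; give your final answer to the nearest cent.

D_1 = 219570.00000
D_2 = 247235.82000
Terminal value at year 2: TV = D_2×(1+g_2)/(r−g_2) = 251686.06476/0.092 = 2735718.09522
P_0 = D_1/(1+r)^1 + D_2/(1+r)^2 + TV/(1+r)^2
    = 197810.81081 + 200662.13781 + 2220370.17711 = 2618843.12573

€2618843.13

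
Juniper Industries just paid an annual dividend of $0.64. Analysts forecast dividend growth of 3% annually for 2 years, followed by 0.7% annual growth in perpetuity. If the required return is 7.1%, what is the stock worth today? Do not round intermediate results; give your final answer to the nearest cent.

$10.52

D_1 = 0.65920
D_2 = 0.67898
Terminal value at year 2: TV = D_2×(1+g_2)/(r−g_2) = 0.68373/0.064 = 10.68326
P_0 = D_1/(1+r)^1 + D_2/(1+r)^2 + TV/(1+r)^2
    = 0.61550 + 0.59194 + 9.31376 = 10.52120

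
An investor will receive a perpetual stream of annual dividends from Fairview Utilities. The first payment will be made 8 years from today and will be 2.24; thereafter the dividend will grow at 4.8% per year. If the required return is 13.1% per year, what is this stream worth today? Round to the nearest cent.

Value at end of year 7: C₁ / (r − g) = 2.24 / (0.131 − 0.048) = 26.9880
Discount to today: PV = 26.9880 / (1 + 0.131)^7 = 26.9880 / 2.367218 = 11.40

11.40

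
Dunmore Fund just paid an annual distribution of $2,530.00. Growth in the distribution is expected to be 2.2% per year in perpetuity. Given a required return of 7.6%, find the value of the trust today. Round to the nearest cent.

D₁ = D₀ × (1 + g) = $2,530.00 × 1.022 = $2,585.6600
Growing perpetuity: P = D₁ / (r − g) = $2,585.6600 / (0.076 − 0.022) = $47,882.59

$47882.59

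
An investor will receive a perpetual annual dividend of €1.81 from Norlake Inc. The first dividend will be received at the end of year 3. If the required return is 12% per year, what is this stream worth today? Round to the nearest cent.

€12.02

Value at end of year 2: C / r = €1.81 / 0.12 = €15.0833
Discount to today: PV = €15.0833 / (1 + 0.12)^2 = €15.0833 / 1.254400 = €12.02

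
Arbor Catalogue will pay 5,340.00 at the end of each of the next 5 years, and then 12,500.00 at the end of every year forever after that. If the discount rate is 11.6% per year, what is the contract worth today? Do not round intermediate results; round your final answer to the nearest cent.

81690.60

PV of 5-year annuity: 5,340.00 × [1 − (1+0.116)^−5] / 0.116 = 19441.79129
Perpetuity value at year 5: 12,500.00 / 0.116 = 107758.62069
PV of perpetuity: 107758.62069 / (1+0.116)^5 = 62248.80961
Total PV = 19441.79129 + 62248.80961 = 81690.60090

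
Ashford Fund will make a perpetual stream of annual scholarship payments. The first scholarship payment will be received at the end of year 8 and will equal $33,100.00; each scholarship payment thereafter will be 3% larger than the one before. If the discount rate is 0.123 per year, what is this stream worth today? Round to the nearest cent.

$158010.79

Value at end of year 7: C₁ / (r − g) = $33,100.00 / (0.123 − 0.03) = $355,913.9785
Discount to today: PV = $355,913.9785 / (1 + 0.123)^7 = $355,913.9785 / 2.252466 = $158,010.79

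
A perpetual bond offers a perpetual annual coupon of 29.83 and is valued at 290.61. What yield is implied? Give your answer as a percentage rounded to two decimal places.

P = C/r ⇒ r = C/P = 29.83/290.61 = 0.102646

10.26%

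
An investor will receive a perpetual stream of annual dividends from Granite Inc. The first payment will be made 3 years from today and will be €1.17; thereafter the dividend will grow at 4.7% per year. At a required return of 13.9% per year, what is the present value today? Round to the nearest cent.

€9.80

Value at end of year 2: C₁ / (r − g) = €1.17 / (0.139 − 0.047) = €12.7174
Discount to today: PV = €12.7174 / (1 + 0.139)^2 = €12.7174 / 1.297321 = €9.80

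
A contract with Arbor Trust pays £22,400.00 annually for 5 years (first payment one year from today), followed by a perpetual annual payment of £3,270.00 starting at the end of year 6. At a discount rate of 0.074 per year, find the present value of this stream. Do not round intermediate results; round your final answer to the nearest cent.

£121793.01

PV of 5-year annuity: £22,400.00 × [1 − (1+0.074)^−5] / 0.074 = 90869.08080
Perpetuity value at year 5: £3,270.00 / 0.074 = 44189.18919
PV of perpetuity: 44189.18919 / (1+0.074)^5 = 30923.92605
Total PV = 90869.08080 + 30923.92605 = 121793.00685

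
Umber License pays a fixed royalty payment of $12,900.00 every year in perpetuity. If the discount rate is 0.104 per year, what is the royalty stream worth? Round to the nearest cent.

Level perpetuity: PV = C / r = $12,900.00 / 0.104 = $124,038.46

$124038.46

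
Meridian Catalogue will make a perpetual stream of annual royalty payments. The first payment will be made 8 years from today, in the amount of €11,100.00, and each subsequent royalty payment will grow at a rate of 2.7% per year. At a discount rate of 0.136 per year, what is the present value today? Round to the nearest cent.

€41710.77

Value at end of year 7: C₁ / (r − g) = €11,100.00 / (0.136 − 0.027) = €101,834.8624
Discount to today: PV = €101,834.8624 / (1 + 0.136)^7 = €101,834.8624 / 2.441453 = €41,710.77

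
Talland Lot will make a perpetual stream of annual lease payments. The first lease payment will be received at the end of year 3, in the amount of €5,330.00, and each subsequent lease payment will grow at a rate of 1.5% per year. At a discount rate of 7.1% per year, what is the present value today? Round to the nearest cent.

€82977.48

Value at end of year 2: C₁ / (r − g) = €5,330.00 / (0.071 − 0.015) = €95,178.5714
Discount to today: PV = €95,178.5714 / (1 + 0.071)^2 = €95,178.5714 / 1.147041 = €82,977.48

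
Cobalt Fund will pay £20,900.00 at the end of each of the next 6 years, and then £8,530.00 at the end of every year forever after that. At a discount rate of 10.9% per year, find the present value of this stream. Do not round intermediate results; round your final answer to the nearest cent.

£130739.74

PV of 6-year annuity: £20,900.00 × [1 − (1+0.109)^−6] / 0.109 = 88673.53809
Perpetuity value at year 6: £8,530.00 / 0.109 = 78256.88073
PV of perpetuity: 78256.88073 / (1+0.109)^6 = 42066.19748
Total PV = 88673.53809 + 42066.19748 = 130739.73558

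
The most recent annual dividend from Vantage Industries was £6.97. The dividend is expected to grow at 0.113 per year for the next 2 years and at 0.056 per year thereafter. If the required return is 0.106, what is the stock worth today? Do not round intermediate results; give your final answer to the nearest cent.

D_1 = 7.75761
D_2 = 8.63422
Terminal value at year 2: TV = D_2×(1+g_2)/(r−g_2) = 9.11774/0.05 = 182.35472
P_0 = D_1/(1+r)^1 + D_2/(1+r)^2 + TV/(1+r)^2
    = 7.01411 + 7.05851 + 149.07567 = 163.14829

£163.15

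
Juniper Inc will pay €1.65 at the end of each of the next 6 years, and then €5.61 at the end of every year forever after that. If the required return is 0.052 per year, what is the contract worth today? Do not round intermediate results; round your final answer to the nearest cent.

PV of 6-year annuity: €1.65 × [1 − (1+0.052)^−6] / 0.052 = 8.32159
Perpetuity value at year 6: €5.61 / 0.052 = 107.88462
PV of perpetuity: 107.88462 / (1+0.052)^6 = 79.59120
Total PV = 8.32159 + 79.59120 = 87.91280

€87.91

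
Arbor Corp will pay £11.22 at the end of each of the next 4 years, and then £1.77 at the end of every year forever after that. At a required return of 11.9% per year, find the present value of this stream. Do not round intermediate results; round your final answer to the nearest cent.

£43.64

PV of 4-year annuity: £11.22 × [1 − (1+0.119)^−4] / 0.119 = 34.15096
Perpetuity value at year 4: £1.77 / 0.119 = 14.87395
PV of perpetuity: 14.87395 / (1+0.119)^4 = 9.48650
Total PV = 34.15096 + 9.48650 = 43.63746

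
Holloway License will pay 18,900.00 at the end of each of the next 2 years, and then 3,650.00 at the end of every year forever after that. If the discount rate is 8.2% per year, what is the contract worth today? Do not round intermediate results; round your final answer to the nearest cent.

71632.59

PV of 2-year annuity: 18,900.00 × [1 − (1+0.082)^−2] / 0.082 = 33611.50878
Perpetuity value at year 2: 3,650.00 / 0.082 = 44512.19512
PV of perpetuity: 44512.19512 / (1+0.082)^2 = 38021.08364
Total PV = 33611.50878 + 38021.08364 = 71632.59241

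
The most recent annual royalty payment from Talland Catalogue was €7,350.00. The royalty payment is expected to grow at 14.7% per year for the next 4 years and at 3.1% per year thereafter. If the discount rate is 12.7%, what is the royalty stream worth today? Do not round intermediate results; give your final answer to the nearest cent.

D_1 = 8430.45000
D_2 = 9669.72615
D_3 = 11091.17589
D_4 = 12721.57875
Terminal value at year 4: TV = D_4×(1+g_2)/(r−g_2) = 13115.94769/0.096 = 136624.45512
P_0 = D_1/(1+r)^1 + D_2/(1+r)^2 + D_3/(1+r)^3 + D_4/(1+r)^4 + TV/(1+r)^4
    = 7480.43478 + 7613.18429 + 7748.28960 + 7885.79252 + 84690.12595 = 115417.82715

€115417.83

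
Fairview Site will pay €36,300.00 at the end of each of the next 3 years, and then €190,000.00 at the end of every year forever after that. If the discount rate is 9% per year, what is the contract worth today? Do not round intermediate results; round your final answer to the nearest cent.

PV of 3-year annuity: €36,300.00 × [1 − (1+0.09)^−3] / 0.09 = 91885.99638
Perpetuity value at year 3: €190,000.00 / 0.09 = 2111111.11111
PV of perpetuity: 2111111.11111 / (1+0.09)^3 = 1630165.12457
Total PV = 91885.99638 + 1630165.12457 = 1722051.12095

€1722051.12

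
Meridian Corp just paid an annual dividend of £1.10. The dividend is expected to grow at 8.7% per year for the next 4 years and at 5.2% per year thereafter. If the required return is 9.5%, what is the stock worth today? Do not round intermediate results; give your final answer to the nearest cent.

D_1 = 1.19570
D_2 = 1.29973
D_3 = 1.41280
D_4 = 1.53572
Terminal value at year 4: TV = D_4×(1+g_2)/(r−g_2) = 1.61557/0.043 = 37.57147
P_0 = D_1/(1+r)^1 + D_2/(1+r)^2 + D_3/(1+r)^3 + D_4/(1+r)^4 + TV/(1+r)^4
    = 1.09196 + 1.08399 + 1.07607 + 1.06820 + 26.13375 = 30.45397

£30.45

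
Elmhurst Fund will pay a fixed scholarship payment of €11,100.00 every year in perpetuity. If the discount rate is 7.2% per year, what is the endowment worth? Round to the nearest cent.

€154166.67

Level perpetuity: PV = C / r = €11,100.00 / 0.072 = €154,166.67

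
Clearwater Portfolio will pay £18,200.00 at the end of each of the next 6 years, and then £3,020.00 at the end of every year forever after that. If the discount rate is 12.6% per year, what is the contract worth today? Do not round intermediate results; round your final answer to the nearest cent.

PV of 6-year annuity: £18,200.00 × [1 − (1+0.126)^−6] / 0.126 = 73573.12802
Perpetuity value at year 6: £3,020.00 / 0.126 = 23968.25397
PV of perpetuity: 23968.25397 / (1+0.126)^6 = 11759.96569
Total PV = 73573.12802 + 11759.96569 = 85333.09371

£85333.09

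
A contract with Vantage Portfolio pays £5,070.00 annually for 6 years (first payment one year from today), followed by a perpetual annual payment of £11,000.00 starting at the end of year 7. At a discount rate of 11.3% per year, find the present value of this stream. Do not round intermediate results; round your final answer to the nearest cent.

PV of 6-year annuity: £5,070.00 × [1 − (1+0.113)^−6] / 0.113 = 21264.72818
Perpetuity value at year 6: £11,000.00 / 0.113 = 97345.13274
PV of perpetuity: 97345.13274 / (1+0.113)^6 = 51208.64161
Total PV = 21264.72818 + 51208.64161 = 72473.36980

£72473.37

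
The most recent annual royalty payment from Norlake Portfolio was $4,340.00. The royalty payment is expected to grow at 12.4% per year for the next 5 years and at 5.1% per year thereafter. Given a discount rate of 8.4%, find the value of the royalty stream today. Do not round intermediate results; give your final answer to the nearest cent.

$189901.27

D_1 = 4878.16000
D_2 = 5483.05184
D_3 = 6162.95027
D_4 = 6927.15610
D_5 = 7786.12346
Terminal value at year 5: TV = D_5×(1+g_2)/(r−g_2) = 8183.21575/0.033 = 247976.23498
P_0 = D_1/(1+r)^1 + D_2/(1+r)^2 + D_3/(1+r)^3 + D_4/(1+r)^4 + D_5/(1+r)^5 + TV/(1+r)^5
    = 4500.14760 + 4666.20471 + 4838.38938 + 5016.92774 + 5202.05422 + 165677.54509 = 189901.26874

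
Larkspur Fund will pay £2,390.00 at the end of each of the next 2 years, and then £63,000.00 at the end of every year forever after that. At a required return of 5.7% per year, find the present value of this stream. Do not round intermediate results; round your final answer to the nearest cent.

PV of 2-year annuity: £2,390.00 × [1 − (1+0.057)^−2] / 0.057 = 4400.29931
Perpetuity value at year 2: £63,000.00 / 0.057 = 1105263.15789
PV of perpetuity: 1105263.15789 / (1+0.057)^2 = 989272.00462
Total PV = 4400.29931 + 989272.00462 = 993672.30393

£993672.30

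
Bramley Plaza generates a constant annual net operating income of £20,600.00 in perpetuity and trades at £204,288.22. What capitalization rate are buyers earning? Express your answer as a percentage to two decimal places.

P = C/r ⇒ r = C/P = £20,600.00/£204,288.22 = 0.100838

10.08%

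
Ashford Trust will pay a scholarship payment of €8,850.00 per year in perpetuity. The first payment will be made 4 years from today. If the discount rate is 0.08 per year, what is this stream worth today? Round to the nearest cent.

€87817.69

Value at end of year 3: C / r = €8,850.00 / 0.08 = €110,625.0000
Discount to today: PV = €110,625.0000 / (1 + 0.08)^3 = €110,625.0000 / 1.259712 = €87,817.69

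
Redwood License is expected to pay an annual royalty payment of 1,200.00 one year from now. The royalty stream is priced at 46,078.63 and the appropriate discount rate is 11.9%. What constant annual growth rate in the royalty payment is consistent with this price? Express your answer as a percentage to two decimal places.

9.30%

P = D₁/(r−g) ⇒ g = r − D₁/P = 0.119 − 1,200.00/46,078.63 = 0.092958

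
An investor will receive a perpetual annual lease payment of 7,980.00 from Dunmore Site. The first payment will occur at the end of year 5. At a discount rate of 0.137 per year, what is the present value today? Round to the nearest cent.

34853.02

Value at end of year 4: C / r = 7,980.00 / 0.137 = 58,248.1752
Discount to today: PV = 58,248.1752 / (1 + 0.137)^4 = 58,248.1752 / 1.671252 = 34,853.02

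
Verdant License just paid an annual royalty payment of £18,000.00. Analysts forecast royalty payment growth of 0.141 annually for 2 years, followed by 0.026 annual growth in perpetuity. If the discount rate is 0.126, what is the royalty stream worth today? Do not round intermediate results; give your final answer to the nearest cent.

D_1 = 20538.00000
D_2 = 23433.85800
Terminal value at year 2: TV = D_2×(1+g_2)/(r−g_2) = 24043.13831/0.1 = 240431.38308
P_0 = D_1/(1+r)^1 + D_2/(1+r)^2 + TV/(1+r)^2
    = 18239.78686 + 18482.76803 + 189633.20000 = 226355.75488

£226355.75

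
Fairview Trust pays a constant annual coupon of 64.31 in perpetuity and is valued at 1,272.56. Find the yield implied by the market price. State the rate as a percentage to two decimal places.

P = C/r ⇒ r = C/P = 64.31/1,272.56 = 0.050536

5.05%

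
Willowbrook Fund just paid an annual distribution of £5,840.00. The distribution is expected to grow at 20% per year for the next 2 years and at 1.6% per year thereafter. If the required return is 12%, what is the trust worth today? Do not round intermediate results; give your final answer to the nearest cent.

£78454.95

D_1 = 7008.00000
D_2 = 8409.60000
Terminal value at year 2: TV = D_2×(1+g_2)/(r−g_2) = 8544.15360/0.104 = 82155.32308
P_0 = D_1/(1+r)^1 + D_2/(1+r)^2 + TV/(1+r)^2
    = 6257.14286 + 6704.08163 + 65493.72057 = 78454.94505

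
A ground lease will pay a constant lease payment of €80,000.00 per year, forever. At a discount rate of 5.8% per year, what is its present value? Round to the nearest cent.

Level perpetuity: PV = C / r = €80,000.00 / 0.058 = €1,379,310.34

€1379310.34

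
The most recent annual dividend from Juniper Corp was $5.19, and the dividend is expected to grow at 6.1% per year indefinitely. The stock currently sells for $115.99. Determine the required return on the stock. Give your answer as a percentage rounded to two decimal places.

10.85%

D₁ = $5.19 × 1.061 = $5.5066
P = D₁/(r − g) ⇒ r = D₁/P + g = $5.5066/$115.99 + 0.061 = 0.047475 + 0.061 = 0.108475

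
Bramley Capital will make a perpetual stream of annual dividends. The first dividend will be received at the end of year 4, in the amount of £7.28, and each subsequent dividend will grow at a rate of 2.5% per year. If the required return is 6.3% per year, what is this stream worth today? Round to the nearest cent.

Value at end of year 3: C₁ / (r − g) = £7.28 / (0.063 − 0.025) = £191.5789
Discount to today: PV = £191.5789 / (1 + 0.063)^3 = £191.5789 / 1.201157 = £159.50

£159.50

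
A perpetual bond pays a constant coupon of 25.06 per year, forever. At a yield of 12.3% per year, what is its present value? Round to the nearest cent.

203.74

Level perpetuity: PV = C / r = 25.06 / 0.123 = 203.74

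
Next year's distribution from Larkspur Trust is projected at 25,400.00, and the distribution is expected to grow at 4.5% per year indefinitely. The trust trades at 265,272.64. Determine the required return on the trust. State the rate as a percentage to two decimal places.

14.08%

P = D₁/(r − g) ⇒ r = D₁/P + g = 25,400.0000/265,272.64 + 0.045 = 0.095751 + 0.045 = 0.140751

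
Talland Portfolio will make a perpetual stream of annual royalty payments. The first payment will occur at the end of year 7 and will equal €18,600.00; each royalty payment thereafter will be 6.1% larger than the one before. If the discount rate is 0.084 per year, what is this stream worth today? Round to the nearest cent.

Value at end of year 6: C₁ / (r − g) = €18,600.00 / (0.084 − 0.061) = €808,695.6522
Discount to today: PV = €808,695.6522 / (1 + 0.084)^6 = €808,695.6522 / 1.622466 = €498,436.01

€498436.01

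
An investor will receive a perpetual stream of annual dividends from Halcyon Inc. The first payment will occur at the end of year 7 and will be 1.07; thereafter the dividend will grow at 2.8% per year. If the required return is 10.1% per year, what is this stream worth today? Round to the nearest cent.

8.23

Value at end of year 6: C₁ / (r − g) = 1.07 / (0.101 − 0.028) = 14.6575
Discount to today: PV = 14.6575 / (1 + 0.101)^6 = 14.6575 / 1.781246 = 8.23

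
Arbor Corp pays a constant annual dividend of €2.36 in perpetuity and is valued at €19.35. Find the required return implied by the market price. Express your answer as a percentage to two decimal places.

P = C/r ⇒ r = C/P = €2.36/€19.35 = 0.121964

12.20%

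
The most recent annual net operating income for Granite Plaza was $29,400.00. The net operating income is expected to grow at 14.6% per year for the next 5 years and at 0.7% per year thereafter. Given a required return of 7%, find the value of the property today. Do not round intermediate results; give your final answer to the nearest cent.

$843730.57

D_1 = 33692.40000
D_2 = 38611.49040
D_3 = 44248.76800
D_4 = 50709.08813
D_5 = 58112.61499
Terminal value at year 5: TV = D_5×(1+g_2)/(r−g_2) = 58519.40330/0.063 = 928879.41742
P_0 = D_1/(1+r)^1 + D_2/(1+r)^2 + D_3/(1+r)^3 + D_4/(1+r)^4 + D_5/(1+r)^5 + TV/(1+r)^5
    = 31488.22430 + 33724.77107 + 36120.17537 + 38685.72054 + 41433.49134 + 662278.18703 = 843730.56965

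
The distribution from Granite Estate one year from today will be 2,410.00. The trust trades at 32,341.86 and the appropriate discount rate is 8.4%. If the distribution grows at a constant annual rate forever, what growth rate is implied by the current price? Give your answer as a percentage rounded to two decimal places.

0.95%

P = D₁/(r−g) ⇒ g = r − D₁/P = 0.084 − 2,410.00/32,341.86 = 0.009484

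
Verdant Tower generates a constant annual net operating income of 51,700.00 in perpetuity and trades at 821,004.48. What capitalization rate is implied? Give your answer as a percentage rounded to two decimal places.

P = C/r ⇒ r = C/P = 51,700.00/821,004.48 = 0.062972

6.30%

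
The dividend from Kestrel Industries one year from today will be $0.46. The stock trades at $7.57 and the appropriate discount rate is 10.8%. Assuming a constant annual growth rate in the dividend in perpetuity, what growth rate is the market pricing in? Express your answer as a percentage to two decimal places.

4.72%

P = D₁/(r−g) ⇒ g = r − D₁/P = 0.108 − $0.46/$7.57 = 0.047234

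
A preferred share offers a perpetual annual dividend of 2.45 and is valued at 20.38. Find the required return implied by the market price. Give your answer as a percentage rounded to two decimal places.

P = C/r ⇒ r = C/P = 2.45/20.38 = 0.120216

12.02%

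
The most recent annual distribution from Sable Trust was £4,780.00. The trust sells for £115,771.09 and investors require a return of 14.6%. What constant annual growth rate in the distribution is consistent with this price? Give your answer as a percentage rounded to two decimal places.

P = D₀(1+g)/(r−g) ⇒ P(r−g) = D₀(1+g) ⇒ g(P+D₀) = P·r − D₀
g = (P·r − D₀)/(P + D₀) = (£115,771.09×0.146 − £4,780.00) / (£115,771.09 + £4,780.00) = 0.100560

10.06%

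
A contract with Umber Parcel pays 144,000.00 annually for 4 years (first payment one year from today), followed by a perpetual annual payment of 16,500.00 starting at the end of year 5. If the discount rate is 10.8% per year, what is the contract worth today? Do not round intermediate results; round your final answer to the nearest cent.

550034.67

PV of 4-year annuity: 144,000.00 × [1 − (1+0.108)^−4] / 0.108 = 448666.60305
Perpetuity value at year 4: 16,500.00 / 0.108 = 152777.77778
PV of perpetuity: 152777.77778 / (1+0.108)^4 = 101368.06284
Total PV = 448666.60305 + 101368.06284 = 550034.66590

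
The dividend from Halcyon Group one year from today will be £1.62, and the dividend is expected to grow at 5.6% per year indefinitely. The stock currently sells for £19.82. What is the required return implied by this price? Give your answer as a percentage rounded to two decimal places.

13.77%

P = D₁/(r − g) ⇒ r = D₁/P + g = £1.6200/£19.82 + 0.056 = 0.081736 + 0.056 = 0.137736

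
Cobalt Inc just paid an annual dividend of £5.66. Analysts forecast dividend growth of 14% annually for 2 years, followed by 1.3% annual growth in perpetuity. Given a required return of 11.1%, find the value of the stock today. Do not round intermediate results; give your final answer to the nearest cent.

£73.37

D_1 = 6.45240
D_2 = 7.35574
Terminal value at year 2: TV = D_2×(1+g_2)/(r−g_2) = 7.45136/0.098 = 76.03429
P_0 = D_1/(1+r)^1 + D_2/(1+r)^2 + TV/(1+r)^2
    = 5.80774 + 5.95934 + 61.60010 = 73.36717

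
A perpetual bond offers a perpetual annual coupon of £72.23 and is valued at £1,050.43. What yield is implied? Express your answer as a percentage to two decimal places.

6.88%

P = C/r ⇒ r = C/P = £72.23/£1,050.43 = 0.068762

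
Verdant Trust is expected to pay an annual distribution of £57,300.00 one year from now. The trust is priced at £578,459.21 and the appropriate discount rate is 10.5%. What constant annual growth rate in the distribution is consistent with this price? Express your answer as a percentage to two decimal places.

0.59%

P = D₁/(r−g) ⇒ g = r − D₁/P = 0.105 − £57,300.00/£578,459.21 = 0.005944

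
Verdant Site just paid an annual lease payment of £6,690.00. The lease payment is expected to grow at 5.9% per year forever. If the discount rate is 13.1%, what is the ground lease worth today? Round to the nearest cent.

£98398.75

D₁ = D₀ × (1 + g) = £6,690.00 × 1.059 = £7,084.7100
Growing perpetuity: P = D₁ / (r − g) = £7,084.7100 / (0.131 − 0.059) = £98,398.75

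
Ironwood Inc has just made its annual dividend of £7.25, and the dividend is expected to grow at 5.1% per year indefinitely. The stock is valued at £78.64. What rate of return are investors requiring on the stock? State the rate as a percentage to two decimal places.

14.79%

D₁ = £7.25 × 1.051 = £7.6198
P = D₁/(r − g) ⇒ r = D₁/P + g = £7.6198/£78.64 + 0.051 = 0.096894 + 0.051 = 0.147894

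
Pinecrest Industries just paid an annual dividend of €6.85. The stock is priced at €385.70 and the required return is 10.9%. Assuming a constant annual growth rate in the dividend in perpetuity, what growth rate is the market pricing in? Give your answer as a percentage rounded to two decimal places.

P = D₀(1+g)/(r−g) ⇒ P(r−g) = D₀(1+g) ⇒ g(P+D₀) = P·r − D₀
g = (P·r − D₀)/(P + D₀) = (€385.70×0.109 − €6.85) / (€385.70 + €6.85) = 0.089648

8.96%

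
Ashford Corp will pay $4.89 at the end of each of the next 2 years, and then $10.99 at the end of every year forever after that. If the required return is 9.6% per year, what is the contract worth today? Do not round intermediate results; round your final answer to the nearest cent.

PV of 2-year annuity: $4.89 × [1 − (1+0.096)^−2] / 0.096 = 8.53255
Perpetuity value at year 2: $10.99 / 0.096 = 114.47917
PV of perpetuity: 114.47917 / (1+0.096)^2 = 95.30273
Total PV = 8.53255 + 95.30273 = 103.83529

$103.84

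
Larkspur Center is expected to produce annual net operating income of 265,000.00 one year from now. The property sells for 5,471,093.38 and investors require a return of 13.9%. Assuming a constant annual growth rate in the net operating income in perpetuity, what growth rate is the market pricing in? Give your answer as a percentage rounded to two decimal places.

P = D₁/(r−g) ⇒ g = r − D₁/P = 0.139 − 265,000.00/5,471,093.38 = 0.090564

9.06%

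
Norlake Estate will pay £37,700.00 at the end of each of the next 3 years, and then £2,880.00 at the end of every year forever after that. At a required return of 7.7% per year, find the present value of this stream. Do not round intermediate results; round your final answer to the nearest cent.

PV of 3-year annuity: £37,700.00 × [1 − (1+0.077)^−3] / 0.077 = 97684.89496
Perpetuity value at year 3: £2,880.00 / 0.077 = 37402.59740
PV of perpetuity: 37402.59740 / (1+0.077)^3 = 29940.19694
Total PV = 97684.89496 + 29940.19694 = 127625.09190

£127625.09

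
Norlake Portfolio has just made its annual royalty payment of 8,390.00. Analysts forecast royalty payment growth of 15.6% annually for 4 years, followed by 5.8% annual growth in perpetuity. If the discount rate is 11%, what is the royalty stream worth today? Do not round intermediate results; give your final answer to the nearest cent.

237993.28

D_1 = 9698.84000
D_2 = 11211.85904
D_3 = 12960.90905
D_4 = 14982.81086
Terminal value at year 4: TV = D_4×(1+g_2)/(r−g_2) = 15851.81389/0.052 = 304842.57485
P_0 = D_1/(1+r)^1 + D_2/(1+r)^2 + D_3/(1+r)^3 + D_4/(1+r)^4 + TV/(1+r)^4
    = 8737.69369 + 9099.79632 + 9476.90499 + 9869.64159 + 200809.24629 = 237993.28289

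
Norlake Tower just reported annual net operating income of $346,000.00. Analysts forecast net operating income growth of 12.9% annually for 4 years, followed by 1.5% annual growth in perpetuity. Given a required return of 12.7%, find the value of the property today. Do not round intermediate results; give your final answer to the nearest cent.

D_1 = 390634.00000
D_2 = 441025.78600
D_3 = 497918.11239
D_4 = 562149.54889
Terminal value at year 4: TV = D_4×(1+g_2)/(r−g_2) = 570581.79213/0.112 = 5094480.28684
P_0 = D_1/(1+r)^1 + D_2/(1+r)^2 + D_3/(1+r)^3 + D_4/(1+r)^4 + TV/(1+r)^4
    = 346614.01952 + 347229.12869 + 347845.32946 + 348462.62374 + 3157942.52765 = 4548093.62906

$4548093.63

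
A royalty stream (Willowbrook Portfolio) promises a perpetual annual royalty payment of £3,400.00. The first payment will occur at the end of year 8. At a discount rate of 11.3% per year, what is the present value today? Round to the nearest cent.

£14221.14

Value at end of year 7: C / r = £3,400.00 / 0.113 = £30,088.4956
Discount to today: PV = £30,088.4956 / (1 + 0.113)^7 = £30,088.4956 / 2.115759 = £14,221.14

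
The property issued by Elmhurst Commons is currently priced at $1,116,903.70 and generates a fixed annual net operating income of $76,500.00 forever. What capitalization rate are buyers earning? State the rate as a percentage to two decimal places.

P = C/r ⇒ r = C/P = $76,500.00/$1,116,903.70 = 0.068493

6.85%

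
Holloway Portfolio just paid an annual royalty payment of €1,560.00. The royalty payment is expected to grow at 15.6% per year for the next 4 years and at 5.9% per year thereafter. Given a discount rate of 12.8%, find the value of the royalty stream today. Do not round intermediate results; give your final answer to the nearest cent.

D_1 = 1803.36000
D_2 = 2084.68416
D_3 = 2409.89489
D_4 = 2785.83849
Terminal value at year 4: TV = D_4×(1+g_2)/(r−g_2) = 2950.20296/0.069 = 42756.56468
P_0 = D_1/(1+r)^1 + D_2/(1+r)^2 + D_3/(1+r)^3 + D_4/(1+r)^4 + TV/(1+r)^4
    = 1598.72340 + 1638.40803 + 1679.07773 + 1720.75697 + 26409.87864 = 33046.84476

€33046.84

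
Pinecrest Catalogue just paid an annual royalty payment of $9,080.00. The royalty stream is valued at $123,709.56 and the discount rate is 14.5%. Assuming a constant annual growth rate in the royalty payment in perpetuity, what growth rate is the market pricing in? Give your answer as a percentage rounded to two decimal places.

P = D₀(1+g)/(r−g) ⇒ P(r−g) = D₀(1+g) ⇒ g(P+D₀) = P·r − D₀
g = (P·r − D₀)/(P + D₀) = ($123,709.56×0.145 − $9,080.00) / ($123,709.56 + $9,080.00) = 0.066706

6.67%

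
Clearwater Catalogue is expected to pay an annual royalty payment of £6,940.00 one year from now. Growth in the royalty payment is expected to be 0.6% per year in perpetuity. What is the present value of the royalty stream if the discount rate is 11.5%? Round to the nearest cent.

£63669.72

Growing perpetuity: P = D₁ / (r − g) = £6,940.0000 / (0.115 − 0.006) = £63,669.72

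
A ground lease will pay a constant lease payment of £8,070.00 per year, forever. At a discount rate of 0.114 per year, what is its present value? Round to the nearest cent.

£70789.47

Level perpetuity: PV = C / r = £8,070.00 / 0.114 = £70,789.47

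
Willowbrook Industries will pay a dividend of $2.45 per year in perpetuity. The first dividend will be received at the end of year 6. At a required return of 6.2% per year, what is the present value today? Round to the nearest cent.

Value at end of year 5: C / r = $2.45 / 0.062 = $39.5161
Discount to today: PV = $39.5161 / (1 + 0.062)^5 = $39.5161 / 1.350898 = $29.25

$29.25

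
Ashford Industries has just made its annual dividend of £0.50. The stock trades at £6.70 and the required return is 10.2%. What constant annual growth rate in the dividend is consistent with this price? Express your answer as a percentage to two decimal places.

2.55%

P = D₀(1+g)/(r−g) ⇒ P(r−g) = D₀(1+g) ⇒ g(P+D₀) = P·r − D₀
g = (P·r − D₀)/(P + D₀) = (£6.70×0.102 − £0.50) / (£6.70 + £0.50) = 0.025472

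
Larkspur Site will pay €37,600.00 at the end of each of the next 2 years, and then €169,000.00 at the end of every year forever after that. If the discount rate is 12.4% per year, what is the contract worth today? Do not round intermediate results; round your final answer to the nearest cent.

PV of 2-year annuity: €37,600.00 × [1 − (1+0.124)^−2] / 0.124 = 63213.48514
Perpetuity value at year 2: €169,000.00 / 0.124 = 1362903.22581
PV of perpetuity: 1362903.22581 / (1+0.124)^2 = 1078778.78463
Total PV = 63213.48514 + 1078778.78463 = 1141992.26976

€1141992.27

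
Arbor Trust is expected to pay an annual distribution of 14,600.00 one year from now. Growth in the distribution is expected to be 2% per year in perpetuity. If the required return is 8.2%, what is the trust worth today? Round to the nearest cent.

Growing perpetuity: P = D₁ / (r − g) = 14,600.0000 / (0.082 − 0.02) = 235,483.87

235483.87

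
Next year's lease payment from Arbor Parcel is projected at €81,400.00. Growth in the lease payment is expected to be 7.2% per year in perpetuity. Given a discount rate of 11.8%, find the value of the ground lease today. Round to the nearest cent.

Growing perpetuity: P = D₁ / (r − g) = €81,400.0000 / (0.118 − 0.072) = €1,769,565.22

€1769565.22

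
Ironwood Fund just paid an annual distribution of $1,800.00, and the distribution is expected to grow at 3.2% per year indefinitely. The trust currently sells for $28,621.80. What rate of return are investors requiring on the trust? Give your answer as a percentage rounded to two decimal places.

D₁ = $1,800.00 × 1.032 = $1,857.6000
P = D₁/(r − g) ⇒ r = D₁/P + g = $1,857.6000/$28,621.80 + 0.032 = 0.064902 + 0.032 = 0.096902

9.69%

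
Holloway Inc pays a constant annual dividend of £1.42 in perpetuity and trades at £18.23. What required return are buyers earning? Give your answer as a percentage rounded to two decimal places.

7.79%

P = C/r ⇒ r = C/P = £1.42/£18.23 = 0.077894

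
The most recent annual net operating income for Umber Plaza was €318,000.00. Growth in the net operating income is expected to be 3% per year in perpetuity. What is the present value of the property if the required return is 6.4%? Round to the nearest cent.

D₁ = D₀ × (1 + g) = €318,000.00 × 1.03 = €327,540.0000
Growing perpetuity: P = D₁ / (r − g) = €327,540.0000 / (0.064 − 0.03) = €9,633,529.41

€9633529.41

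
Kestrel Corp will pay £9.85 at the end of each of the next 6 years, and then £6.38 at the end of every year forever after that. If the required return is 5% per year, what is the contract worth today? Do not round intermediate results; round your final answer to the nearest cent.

£145.21

PV of 6-year annuity: £9.85 × [1 − (1+0.05)^−6] / 0.05 = 49.99557
Perpetuity value at year 6: £6.38 / 0.05 = 127.60000
PV of perpetuity: 127.60000 / (1+0.05)^6 = 95.21708
Total PV = 49.99557 + 95.21708 = 145.21265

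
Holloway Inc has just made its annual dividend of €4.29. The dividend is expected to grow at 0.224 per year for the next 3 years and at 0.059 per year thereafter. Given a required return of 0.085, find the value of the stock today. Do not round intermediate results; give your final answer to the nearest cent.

€267.32

D_1 = 5.25096
D_2 = 6.42718
D_3 = 7.86686
Terminal value at year 3: TV = D_3×(1+g_2)/(r−g_2) = 8.33101/0.026 = 320.42335
P_0 = D_1/(1+r)^1 + D_2/(1+r)^2 + D_3/(1+r)^3 + TV/(1+r)^3
    = 4.83959 + 5.45960 + 6.15903 + 250.86204 = 267.32026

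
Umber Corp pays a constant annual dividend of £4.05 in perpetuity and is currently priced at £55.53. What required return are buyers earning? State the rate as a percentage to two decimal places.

P = C/r ⇒ r = C/P = £4.05/£55.53 = 0.072934

7.29%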